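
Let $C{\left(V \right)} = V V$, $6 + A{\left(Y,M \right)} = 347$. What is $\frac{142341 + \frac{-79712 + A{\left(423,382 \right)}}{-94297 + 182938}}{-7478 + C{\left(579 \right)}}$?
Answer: $\frac{1401907690}{3228137787} \approx 0.43428$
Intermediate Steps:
$A{\left(Y,M \right)} = 341$ ($A{\left(Y,M \right)} = -6 + 347 = 341$)
$C{\left(V \right)} = V^{2}$
$\frac{142341 + \frac{-79712 + A{\left(423,382 \right)}}{-94297 + 182938}}{-7478 + C{\left(579 \right)}} = \frac{142341 + \frac{-79712 + 341}{-94297 + 182938}}{-7478 + 579^{2}} = \frac{142341 - \frac{79371}{88641}}{-7478 + 335241} = \frac{142341 - \frac{8819}{9849}}{327763} = \left(142341 - \frac{8819}{9849}\right) \frac{1}{327763} = \frac{1401907690}{9849} \cdot \frac{1}{327763} = \frac{1401907690}{3228137787}$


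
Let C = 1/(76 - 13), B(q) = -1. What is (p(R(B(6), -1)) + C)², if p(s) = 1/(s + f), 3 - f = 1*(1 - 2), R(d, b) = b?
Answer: 484/3969 ≈ 0.12195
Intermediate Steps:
f = 4 (f = 3 - (1 - 2) = 3 - (-1) = 3 - 1*(-1) = 3 + 1 = 4)
C = 1/63 ≈ 0.015873
p(s) = 1/(4 + s) (p(s) = 1/(s + 4) = 1/(4 + s))
(p(R(B(6), -1)) + C)² = (1/(4 - 1) + 1/63)² = (1/3 + 1/63)² = (⅓ + 1/63)² = (22/63)² = 484/3969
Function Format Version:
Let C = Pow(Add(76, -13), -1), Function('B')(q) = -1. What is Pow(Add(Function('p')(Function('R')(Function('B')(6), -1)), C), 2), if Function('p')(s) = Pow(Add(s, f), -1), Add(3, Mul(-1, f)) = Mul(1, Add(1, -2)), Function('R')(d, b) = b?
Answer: Rational(484, 3969) ≈ 0.12195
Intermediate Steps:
f = 4 (f = Add(3, Mul(-1, Mul(1, Add(1, -2)))) = Add(3, Mul(-1, Mul(1, -1))) = Add(3, Mul(-1, -1)) = Add(3, 1) = 4)
C = Rational(1, 63) (C = Pow(63, -1) = Rational(1, 63) ≈ 0.015873)
Function('p')(s) = Pow(Add(4, s), -1) (Function('p')(s) = Pow(Add(s, 4), -1) = Pow(Add(4, s), -1))
Pow(Add(Function('p')(Function('R')(Function('B')(6), -1)), C), 2) = Pow(Add(Pow(Add(4, -1), -1), Rational(1, 63)), 2) = Pow(Add(Pow(3, -1), Rational(1, 63)), 2) = Pow(Add(Rational(1, 3), Rational(1, 63)), 2) = Pow(Rational(22, 63), 2) = Rational(484, 3969)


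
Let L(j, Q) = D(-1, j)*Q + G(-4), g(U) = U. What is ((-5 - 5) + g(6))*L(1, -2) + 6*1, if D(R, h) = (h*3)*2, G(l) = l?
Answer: 70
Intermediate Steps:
D(R, h) = 6*h (D(R, h) = (3*h)*2 = 6*h)
L(j, Q) = -4 + 6*Q*j (L(j, Q) = (6*j)*Q - 4 = 6*Q*j - 4 = -4 + 6*Q*j)
((-5 - 5) + g(6))*L(1, -2) + 6*1 = ((-5 - 5) + 6)*(-4 + 6*(-2)*1) + 6*1 = (-10 + 6)*(-4 - 12) + 6 = -4*(-16) + 6 = 64 + 6 = 70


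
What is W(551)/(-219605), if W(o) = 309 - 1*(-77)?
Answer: -386/219605 ≈ -0.0017577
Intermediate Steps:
W(o) = 386 (W(o) = 309 + 77 = 386)
W(551)/(-219605) = 386/(-219605) = 386*(-1/219605) = -386/219605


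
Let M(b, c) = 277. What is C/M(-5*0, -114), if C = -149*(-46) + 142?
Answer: 6996/277 ≈ 25.256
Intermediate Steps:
C = 6996 (C = 6854 + 142 = 6996)
C/M(-5*0, -114) = 6996/277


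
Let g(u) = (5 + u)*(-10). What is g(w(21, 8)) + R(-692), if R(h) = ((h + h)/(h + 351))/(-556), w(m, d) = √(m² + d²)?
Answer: -2370296/47399 - 10*√505 ≈ -274.73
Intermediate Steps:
w(m, d) = √(d² + m²)
R(h) = -h/(278*(351 + h)) (R(h) = ((2*h)/(351 + h))*(-1/556) = (2*h/(351 + h))*(-1/556) = -h/(278*(351 + h)))
g(u) = -50 - 10*u
g(w(21, 8)) + R(-692) = (-50 - 10*√(8² + 21²)) - 1*(-692)/(97578 + 278*(-692)) = (-50 - 10*√(64 + 441)) - 1*(-692)/(97578 - 192376) = (-50 - 10*√505) - 1*(-692)/(-94798) = (-50 - 10*√505) - 1*(-692)*(-1/94798) = (-50 - 10*√505) - 346/47399 = -2370296/47399 - 10*√505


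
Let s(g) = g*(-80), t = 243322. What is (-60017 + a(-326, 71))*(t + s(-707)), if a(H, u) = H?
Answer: -18095779526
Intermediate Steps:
s(g) = -80*g
(-60017 + a(-326, 71))*(t + s(-707)) = (-60017 - 326)*(243322 - 80*(-707)) = -60343*(243322 + 56560) = -60343*299882 = -18095779526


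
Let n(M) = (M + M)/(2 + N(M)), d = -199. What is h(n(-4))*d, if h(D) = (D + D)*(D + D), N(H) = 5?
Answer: -50944/49 ≈ -1039.7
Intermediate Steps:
n(M) = 2*M/7 (n(M) = (M + M)/(2 + 5) = (2*M)/7 = (2*M)*(⅐) = 2*M/7)
h(D) = 4*D² (h(D) = (2*D)*(2*D) = 4*D²)
h(n(-4))*d = (4*((2/7)*(-4))²)*(-199) = (4*(-8/7)²)*(-199) = (4*(64/49))*(-199) = (256/49)*(-199) = -50944/49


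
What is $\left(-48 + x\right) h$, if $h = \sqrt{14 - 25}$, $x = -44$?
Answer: $- 92 i \sqrt{11} \approx - 305.13 i$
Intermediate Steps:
$h = i \sqrt{11}$ ($h = \sqrt{-11} = i \sqrt{11} \approx 3.3166 i$)
$\left(-48 + x\right) h = \left(-48 - 44\right) i \sqrt{11} = - 92 i \sqrt{11}$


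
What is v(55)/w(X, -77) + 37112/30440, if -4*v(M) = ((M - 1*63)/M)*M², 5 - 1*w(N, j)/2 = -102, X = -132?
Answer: 705648/407135 ≈ 1.7332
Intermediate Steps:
w(N, j) = 214 (w(N, j) = 10 - 2*(-102) = 10 + 204 = 214)
v(M) = -M*(-63 + M)/4 (v(M) = -(M - 1*63)/M*M²/4 = -(M - 63)/M*M²/4 = -(-63 + M)/M*M²/4 = -M*(-63 + M)/4)
v(55)/w(X, -77) + 37112/30440 = ((¼)*55*(63 - 1*55))/214 + 37112/30440 = ((¼)*55*(63 - 55))*(1/214) + 37112*(1/30440) = ((¼)*55*8)*(1/214) + 4639/3805 = 110*(1/214) + 4639/3805 = 55/107 + 4639/3805 = 705648/407135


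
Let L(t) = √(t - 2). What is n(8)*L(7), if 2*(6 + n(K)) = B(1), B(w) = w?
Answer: -11*√5/2 ≈ -12.298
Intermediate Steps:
n(K) = -11/2 (n(K) = -6 + (½)*1 = -6 + ½ = -11/2)
L(t) = √(-2 + t)
n(8)*L(7) = -11*√(-2 + 7)/2 = -11*√5/2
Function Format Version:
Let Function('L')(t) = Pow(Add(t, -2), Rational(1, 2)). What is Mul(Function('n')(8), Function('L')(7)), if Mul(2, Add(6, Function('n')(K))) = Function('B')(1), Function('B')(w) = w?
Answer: Mul(Rational(-11, 2), Pow(5, Rational(1, 2))) ≈ -12.298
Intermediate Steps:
Function('n')(K) = Rational(-11, 2) (Function('n')(K) = Add(-6, Mul(Rational(1, 2), 1)) = Add(-6, Rational(1, 2)) = Rational(-11, 2))
Function('L')(t) = Pow(Add(-2, t), Rational(1, 2))
Mul(Function('n')(8), Function('L')(7)) = Mul(Rational(-11, 2), Pow(Add(-2, 7), Rational(1, 2))) = Mul(Rational(-11, 2), Pow(5, Rational(1, 2)))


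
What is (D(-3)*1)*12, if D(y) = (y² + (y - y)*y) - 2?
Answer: 84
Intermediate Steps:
D(y) = -2 + y² (D(y) = (y² + 0*y) - 2 = (y² + 0) - 2 = y² - 2 = -2 + y²)
(D(-3)*1)*12 = ((-2 + (-3)²)*1)*12 = ((-2 + 9)*1)*12 = (7*1)*12 = 7*12 = 84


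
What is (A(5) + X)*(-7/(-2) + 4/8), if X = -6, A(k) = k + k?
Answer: 16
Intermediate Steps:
A(k) = 2*k
(A(5) + X)*(-7/(-2) + 4/8) = (2*5 - 6)*(-7/(-2) + 4/8) = (10 - 6)*(-7*(-1/2) + 4*(1/8)) = 4*(7/2 + 1/2) = 4*4 = 16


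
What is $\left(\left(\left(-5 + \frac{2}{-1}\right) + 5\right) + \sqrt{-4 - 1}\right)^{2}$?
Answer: $\left(-2 + i \sqrt{5}\right)^{2} \approx -1.0 - 8.9443 i$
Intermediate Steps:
$\left(\left(\left(-5 + \frac{2}{-1}\right) + 5\right) + \sqrt{-4 - 1}\right)^{2} = \left(\left(\left(-5 + 2 \left(-1\right)\right) + 5\right) + \sqrt{-5}\right)^{2} = \left(\left(\left(-5 - 2\right) + 5\right) + i \sqrt{5}\right)^{2} = \left(\left(-7 + 5\right) + i \sqrt{5}\right)^{2} = \left(-2 + i \sqrt{5}\right)^{2}$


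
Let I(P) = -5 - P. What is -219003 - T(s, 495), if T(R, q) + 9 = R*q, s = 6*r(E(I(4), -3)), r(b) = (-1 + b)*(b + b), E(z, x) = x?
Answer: -290274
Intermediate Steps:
r(b) = 2*b*(-1 + b) (r(b) = (-1 + b)*(2*b) = 2*b*(-1 + b))
s = 144 (s = 6*(2*(-3)*(-1 - 3)) = 6*(2*(-3)*(-4)) = 6*24 = 144)
T(R, q) = -9 + R*q
-219003 - T(s, 495) = -219003 - (-9 + 144*495) = -219003 - (-9 + 71280) = -219003 - 1*71271 = -219003 - 71271 = -290274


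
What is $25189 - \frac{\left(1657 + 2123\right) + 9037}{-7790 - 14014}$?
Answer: $\frac{549233773}{21804} \approx 25190.0$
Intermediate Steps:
$25189 - \frac{\left(1657 + 2123\right) + 9037}{-7790 - 14014} = 25189 - \frac{3780 + 9037}{-21804} = 25189 - 12817 \left(- \frac{1}{21804}\right) = 25189 - - \frac{12817}{21804} = 25189 + \frac{12817}{21804} = \frac{549233773}{21804}$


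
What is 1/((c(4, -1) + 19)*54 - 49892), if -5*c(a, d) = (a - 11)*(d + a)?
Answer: -5/243196 ≈ -2.0560e-5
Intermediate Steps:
c(a, d) = -(-11 + a)*(a + d)/5 (c(a, d) = -(a - 11)*(d + a)/5 = -(-11 + a)*(a + d)/5)
1/((c(4, -1) + 19)*54 - 49892) = 1/(((-1/5*4**2 + (11/5)*4 + (11/5)*(-1) - 1/5*4*(-1)) + 19)*54 - 49892) = 1/(((-1/5*16 + 44/5 - 11/5 + 4/5) + 19)*54 - 49892) = 1/(((-16/5 + 44/5 - 11/5 + 4/5) + 19)*54 - 49892) = 1/((21/5 + 19)*54 - 49892) = 1/((116/5)*54 - 49892) = 1/(6264/5 - 49892) = 1/(-243196/5) = -5/243196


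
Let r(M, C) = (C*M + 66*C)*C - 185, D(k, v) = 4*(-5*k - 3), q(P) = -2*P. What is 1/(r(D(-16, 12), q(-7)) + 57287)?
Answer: 1/130406 ≈ 7.6684e-6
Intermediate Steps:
D(k, v) = -12 - 20*k (D(k, v) = 4*(-3 - 5*k) = -12 - 20*k)
r(M, C) = -185 + C*(66*C + C*M) (r(M, C) = (66*C + C*M)*C - 185 = C*(66*C + C*M) - 185 = -185 + C*(66*C + C*M))
1/(r(D(-16, 12), q(-7)) + 57287) = 1/((-185 + 66*(-2*(-7))**2 + (-12 - 20*(-16))*(-2*(-7))**2) + 57287) = 1/((-185 + 66*14**2 + (-12 + 320)*14**2) + 57287) = 1/((-185 + 66*196 + 308*196) + 57287) = 1/((-185 + 12936 + 60368) + 57287) = 1/(73119 + 57287) = 1/130406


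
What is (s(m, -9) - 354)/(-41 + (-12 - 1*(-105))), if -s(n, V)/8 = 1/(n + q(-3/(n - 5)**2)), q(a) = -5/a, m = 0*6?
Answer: -22137/3250 ≈ -6.8114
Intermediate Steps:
m = 0
s(n, V) = -8/(n + 5*(-5 + n)**2/3) (s(n, V) = -8/(n - 5*(-(n - 5)**2/3)) = -8/(n - 5*(-(-5 + n)**2/3)) = -8/(n - (-5)*(-5 + n)**2/3) = -8/(n + 5*(-5 + n)**2/3))
(s(m, -9) - 354)/(-41 + (-12 - 1*(-105))) = (-24/(3*0 + 5*(-5 + 0)**2) - 354)/(-41 + (-12 - 1*(-105))) = (-24/(0 + 5*(-5)**2) - 354)/(-41 + (-12 + 105)) = (-24/(0 + 5*25) - 354)/(-41 + 93) = (-24/(0 + 125) - 354)/52 = (-24/125 - 354)*(1/52) = -44274/125*1/52 = -22137/3250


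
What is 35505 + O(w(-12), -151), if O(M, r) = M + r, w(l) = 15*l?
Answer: 35174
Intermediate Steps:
35505 + O(w(-12), -151) = 35505 + (15*(-12) - 151) = 35505 + (-180 - 151) = 35505 - 331 = 35174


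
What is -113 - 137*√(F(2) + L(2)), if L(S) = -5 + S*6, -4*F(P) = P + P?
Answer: -113 - 137*√6 ≈ -448.58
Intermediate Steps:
F(P) = -P/2 (F(P) = -(P + P)/4 = -P/2)
L(S) = -5 + 6*S
-113 - 137*√(F(2) + L(2)) = -113 - 137*√(-½*2 + (-5 + 6*2)) = -113 - 137*√(-1 + (-5 + 12)) = -113 - 137*√(-1 + 7) = -113 - 137*√6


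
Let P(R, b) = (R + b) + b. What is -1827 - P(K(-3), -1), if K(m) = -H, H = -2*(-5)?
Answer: -1815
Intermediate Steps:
H = 10
K(m) = -10 (K(m) = -1*10 = -10)
P(R, b) = R + 2*b
-1827 - P(K(-3), -1) = -1827 - (-10 + 2*(-1)) = -1827 - (-10 - 2) = -1827 - 1*(-12) = -1827 + 12 = -1815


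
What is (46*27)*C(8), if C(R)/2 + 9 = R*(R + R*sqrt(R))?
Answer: 136620 + 317952*sqrt(2) ≈ 5.8627e+5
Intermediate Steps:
C(R) = -18 + 2*R*(R + R**(3/2)) (C(R) = -18 + 2*(R*(R + R*sqrt(R))) = -18 + 2*(R*(R + R**(3/2))) = -18 + 2*R*(R + R**(3/2)))
(46*27)*C(8) = (46*27)*(-18 + 2*8**2 + 2*8**(5/2)) = 1242*(-18 + 2*64 + 2*(128*sqrt(2))) = 1242*(-18 + 128 + 256*sqrt(2)) = 1242*(110 + 256*sqrt(2)) = 136620 + 317952*sqrt(2)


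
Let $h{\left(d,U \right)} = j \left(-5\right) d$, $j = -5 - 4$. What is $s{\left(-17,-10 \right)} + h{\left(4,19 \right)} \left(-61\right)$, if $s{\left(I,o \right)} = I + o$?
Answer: $-11007$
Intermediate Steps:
$j = -9$ ($j = -5 - 4 = -9$)
$h{\left(d,U \right)} = 45 d$ ($h{\left(d,U \right)} = \left(-9\right) \left(-5\right) d = 45 d$)
$s{\left(-17,-10 \right)} + h{\left(4,19 \right)} \left(-61\right) = \left(-17 - 10\right) + 45 \cdot 4 \left(-61\right) = -27 + 180 \left(-61\right) = -27 - 10980 = -11007$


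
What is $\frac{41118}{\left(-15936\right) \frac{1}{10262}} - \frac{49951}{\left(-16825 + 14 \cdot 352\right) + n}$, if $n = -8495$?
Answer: $- \frac{89621540041}{3385072} \approx -26476.0$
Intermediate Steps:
$\frac{41118}{\left(-15936\right) \frac{1}{10262}} - \frac{49951}{\left(-16825 + 14 \cdot 352\right) + n} = \frac{41118}{\left(-15936\right) \frac{1}{10262}} - \frac{49951}{\left(-16825 + 14 \cdot 352\right) - 8495} = \frac{41118}{\left(-15936\right) \frac{1}{10262}} - \frac{49951}{\left(-16825 + 4928\right) - 8495} = \frac{41118}{- \frac{7968}{5131}} - \frac{49951}{-11897 - 8495} = 41118 \left(- \frac{5131}{7968}\right) - \frac{49951}{-20392} = - \frac{35162743}{1328} - - \frac{49951}{20392} = - \frac{35162743}{1328} + \frac{49951}{20392} = - \frac{89621540041}{3385072}$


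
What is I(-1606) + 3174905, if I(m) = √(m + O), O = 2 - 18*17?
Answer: 3174905 + I*√1910 ≈ 3.1749e+6 + 43.704*I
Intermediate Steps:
O = -304 (O = 2 - 306 = -304)
I(m) = √(-304 + m) (I(m) = √(m - 304) = √(-304 + m))
I(-1606) + 3174905 = √(-304 - 1606) + 3174905 = √(-1910) + 3174905 = I*√1910 + 3174905 = 3174905 + I*√1910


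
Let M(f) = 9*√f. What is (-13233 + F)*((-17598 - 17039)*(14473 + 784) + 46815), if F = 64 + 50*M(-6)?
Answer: 6958629894086 - 237784452300*I*√6 ≈ 6.9586e+12 - 5.8245e+11*I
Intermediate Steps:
F = 64 + 450*I*√6 (F = 64 + 50*(9*√(-6)) = 64 + 50*(9*(I*√6)) = 64 + 50*(9*I*√6) = 64 + 450*I*√6 ≈ 64.0 + 1102.3*I)
(-13233 + F)*((-17598 - 17039)*(14473 + 784) + 46815) = (-13233 + (64 + 450*I*√6))*((-17598 - 17039)*(14473 + 784) + 46815) = (-13169 + 450*I*√6)*(-34637*15257 + 46815) = (-13169 + 450*I*√6)*(-528456709 + 46815) = (-13169 + 450*I*√6)*(-528409894) = 6958629894086 - 237784452300*I*√6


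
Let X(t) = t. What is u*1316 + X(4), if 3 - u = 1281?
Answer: -1681844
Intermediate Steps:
u = -1278 (u = 3 - 1*1281 = 3 - 1281 = -1278)
u*1316 + X(4) = -1278*1316 + 4 = -1681848 + 4 = -1681844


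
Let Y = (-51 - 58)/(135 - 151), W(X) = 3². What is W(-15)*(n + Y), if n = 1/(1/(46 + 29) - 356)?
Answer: 26180919/427184 ≈ 61.287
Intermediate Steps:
W(X) = 9
Y = 109/16 (Y = -109/(-16) = -109*(-1/16) = 109/16 ≈ 6.8125)
n = -75/26699 (n = 1/(1/75 - 356) = 1/(-26699/75) = -75/26699 ≈ -0.0028091)
W(-15)*(n + Y) = 9*(-75/26699 + 109/16) = 9*(2908991/427184) = 26180919/427184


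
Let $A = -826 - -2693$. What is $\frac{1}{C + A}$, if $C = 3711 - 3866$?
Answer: $\frac{1}{1712} \approx 0.00058411$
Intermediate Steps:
$A = 1867$ ($A = -826 + 2693 = 1867$)
$C = -155$
$\frac{1}{C + A} = \frac{1}{-155 + 1867} = \frac{1}{1712}$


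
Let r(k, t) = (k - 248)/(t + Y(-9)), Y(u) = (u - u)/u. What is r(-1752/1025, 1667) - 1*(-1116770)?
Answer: 1908196723798/1708675 ≈ 1.1168e+6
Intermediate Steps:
Y(u) = 0 (Y(u) = 0/u = 0)
r(k, t) = (-248 + k)/t (r(k, t) = (k - 248)/(t + 0) = (-248 + k)/t)
r(-1752/1025, 1667) - 1*(-1116770) = (-248 - 1752/1025)/1667 - 1*(-1116770) = (-248 - 1752*1/1025)/1667 + 1116770 = (-248 - 1752/1025)/1667 + 1116770 = (1/1667)*(-255952/1025) + 1116770 = -255952/1708675 + 1116770 = 1908196723798/1708675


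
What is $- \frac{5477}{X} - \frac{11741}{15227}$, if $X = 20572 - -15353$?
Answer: $- \frac{505193704}{547029975} \approx -0.92352$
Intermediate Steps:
$X = 35925$ ($X = 20572 + 15353 = 35925$)
$- \frac{5477}{X} - \frac{11741}{15227} = - \frac{5477}{35925} - \frac{11741}{15227} = - \frac{505193704}{547029975}$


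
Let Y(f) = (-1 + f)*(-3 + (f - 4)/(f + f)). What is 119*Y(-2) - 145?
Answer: 781/2 ≈ 390.50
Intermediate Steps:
Y(f) = (-1 + f)*(-3 + (-4 + f)/(2*f)) (Y(f) = (-1 + f)*(-3 + (-4 + f)/((2*f))) = (-1 + f)*(-3 + (-4 + f)*(1/(2*f))) = (-1 + f)*(-3 + (-4 + f)/(2*f)))
119*Y(-2) - 145 = 119*((½)*(4 - 1*(-2)*(-1 + 5*(-2)))/(-2)) - 145 = 119*((½)*(-½)*(4 - 1*(-2)*(-1 - 10))) - 145 = 119*((½)*(-½)*(4 - 1*(-2)*(-11))) - 145 = 119*((½)*(-½)*(4 - 22)) - 145 = 119*((½)*(-½)*(-18)) - 145 = 119*(9/2) - 145 = 1071/2 - 145 = 781/2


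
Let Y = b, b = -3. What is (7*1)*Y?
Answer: -21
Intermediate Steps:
Y = -3
(7*1)*Y = (7*1)*(-3) = 7*(-3) = -21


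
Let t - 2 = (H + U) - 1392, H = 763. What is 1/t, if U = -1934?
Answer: -1/2561 ≈ -0.00039047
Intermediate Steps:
t = -2561 (t = 2 + ((763 - 1934) - 1392) = 2 + (-1171 - 1392) = 2 - 2563 = -2561)
1/t = 1/(-2561) = -1/2561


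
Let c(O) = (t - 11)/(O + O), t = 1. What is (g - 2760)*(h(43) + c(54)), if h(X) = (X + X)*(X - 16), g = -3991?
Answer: -846460633/54 ≈ -1.5675e+7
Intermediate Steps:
h(X) = 2*X*(-16 + X) (h(X) = (2*X)*(-16 + X) = 2*X*(-16 + X))
c(O) = -5/O (c(O) = (1 - 11)/(O + O) = -10*1/(2*O) = -5/O)
(g - 2760)*(h(43) + c(54)) = (-3991 - 2760)*(2*43*(-16 + 43) - 5/54) = -6751*(2*43*27 - 5*1/54) = -6751*(2322 - 5/54) = -6751*125383/54 = -846460633/54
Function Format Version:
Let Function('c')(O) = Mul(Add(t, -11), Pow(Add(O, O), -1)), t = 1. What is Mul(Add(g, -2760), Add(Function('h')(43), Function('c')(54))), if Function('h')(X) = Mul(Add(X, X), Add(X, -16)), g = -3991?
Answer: Rational(-846460633, 54) ≈ -1.5675e+7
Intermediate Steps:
Function('h')(X) = Mul(2, X, Add(-16, X)) (Function('h')(X) = Mul(Mul(2, X), Add(-16, X)) = Mul(2, X, Add(-16, X)))
Function('c')(O) = Mul(-5, Pow(O, -1)) (Function('c')(O) = Mul(Add(1, -11), Pow(Add(O, O), -1)) = Mul(-10, Pow(Mul(2, O), -1)) = Mul(-10, Mul(Rational(1, 2), Pow(O, -1))) = Mul(-5, Pow(O, -1)))
Mul(Add(g, -2760), Add(Function('h')(43), Function('c')(54))) = Mul(Add(-3991, -2760), Add(Mul(2, 43, Add(-16, 43)), Mul(-5, Pow(54, -1)))) = Mul(-6751, Add(Mul(2, 43, 27), Mul(-5, Rational(1, 54)))) = Mul(-6751, Add(2322, Rational(-5, 54))) = Mul(-6751, Rational(125383, 54)) = Rational(-846460633, 54)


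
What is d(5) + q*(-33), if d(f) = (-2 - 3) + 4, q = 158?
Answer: -5215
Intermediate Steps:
d(f) = -1 (d(f) = -5 + 4 = -1)
d(5) + q*(-33) = -1 + 158*(-33) = -1 - 5214 = -5215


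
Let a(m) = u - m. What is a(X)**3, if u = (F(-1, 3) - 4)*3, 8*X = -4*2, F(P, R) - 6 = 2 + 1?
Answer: 4096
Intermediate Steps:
F(P, R) = 9 (F(P, R) = 6 + (2 + 1) = 6 + 3 = 9)
X = -1 (X = (-4*2)/8 = (1/8)*(-8) = -1)
u = 15 (u = (9 - 4)*3 = 5*3 = 15)
a(m) = 15 - m
a(X)**3 = (15 - 1*(-1))**3 = (15 + 1)**3 = 16**3 = 4096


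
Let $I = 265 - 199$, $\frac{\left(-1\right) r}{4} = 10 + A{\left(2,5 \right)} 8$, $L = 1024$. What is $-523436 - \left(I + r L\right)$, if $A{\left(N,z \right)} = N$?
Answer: $-417006$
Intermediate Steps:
$r = -104$ ($r = - 4 \left(10 + 2 \cdot 8\right) = - 4 \left(10 + 16\right) = \left(-4\right) 26 = -104$)
$I = 66$
$-523436 - \left(I + r L\right) = -523436 - \left(66 - 106496\right) = -523436 - -106430 = -523436 + 106430 = -417006$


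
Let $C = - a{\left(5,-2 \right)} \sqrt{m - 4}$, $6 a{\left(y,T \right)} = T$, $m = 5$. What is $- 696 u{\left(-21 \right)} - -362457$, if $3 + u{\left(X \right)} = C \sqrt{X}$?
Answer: $364545 - 232 i \sqrt{21} \approx 3.6455 \cdot 10^{5} - 1063.2 i$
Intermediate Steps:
$a{\left(y,T \right)} = \frac{T}{6}$
$C = \frac{1}{3}$ ($C = - \frac{-2}{6} \sqrt{5 - 4} = \left(-1\right) \left(- \frac{1}{3}\right) \sqrt{1} = \frac{1}{3} \cdot 1 = \frac{1}{3} \approx 0.33333$)
$u{\left(X \right)} = -3 + \frac{\sqrt{X}}{3}$
$- 696 u{\left(-21 \right)} - -362457 = - 696 \left(-3 + \frac{\sqrt{-21}}{3}\right) - -362457 = - 696 \left(-3 + \frac{i \sqrt{21}}{3}\right) + 362457 = \left(2088 - 232 i \sqrt{21}\right) + 362457 = 364545 - 232 i \sqrt{21}$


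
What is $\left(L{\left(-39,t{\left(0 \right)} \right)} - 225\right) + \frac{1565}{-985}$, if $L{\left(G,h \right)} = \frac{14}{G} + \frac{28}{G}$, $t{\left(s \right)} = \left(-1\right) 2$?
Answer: $- \frac{583052}{2561} \approx -227.67$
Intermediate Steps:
$t{\left(s \right)} = -2$
$L{\left(G,h \right)} = \frac{42}{G}$
$\left(L{\left(-39,t{\left(0 \right)} \right)} - 225\right) + \frac{1565}{-985} = \left(\frac{42}{-39} - 225\right) + \frac{1565}{-985} = \left(42 \left(- \frac{1}{39}\right) - 225\right) + 1565 \left(- \frac{1}{985}\right) = \left(- \frac{14}{13} - 225\right) - \frac{313}{197} = - \frac{2939}{13} - \frac{313}{197} = - \frac{583052}{2561}$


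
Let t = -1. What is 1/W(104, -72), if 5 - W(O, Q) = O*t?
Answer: 1/109 ≈ 0.0091743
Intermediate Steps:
W(O, Q) = 5 + O (W(O, Q) = 5 - O*(-1) = 5 - (-1)*O = 5 + O)
1/W(104, -72) = 1/(5 + 104) = 1/109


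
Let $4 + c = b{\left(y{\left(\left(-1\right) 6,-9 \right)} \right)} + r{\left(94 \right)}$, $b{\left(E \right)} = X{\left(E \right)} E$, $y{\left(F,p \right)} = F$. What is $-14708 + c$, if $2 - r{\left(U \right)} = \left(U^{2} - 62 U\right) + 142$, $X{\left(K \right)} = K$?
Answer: $-17824$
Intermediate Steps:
$r{\left(U \right)} = -140 - U^{2} + 62 U$ ($r{\left(U \right)} = 2 - \left(\left(U^{2} - 62 U\right) + 142\right) = 2 - \left(142 + U^{2} - 62 U\right) = -140 - U^{2} + 62 U$)
$b{\left(E \right)} = E^{2}$ ($b{\left(E \right)} = E E = E^{2}$)
$c = -3116$ ($c = -4 + \left(\left(\left(-1\right) 6\right)^{2} - 3148\right) = -4 + \left(\left(-6\right)^{2} - 3148\right) = -4 + \left(36 - 3148\right) = -4 - 3112 = -3116$)
$-14708 + c = -14708 - 3116 = -17824$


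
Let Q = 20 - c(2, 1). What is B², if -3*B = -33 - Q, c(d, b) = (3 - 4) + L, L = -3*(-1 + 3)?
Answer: 400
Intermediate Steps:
L = -6 (L = -3*2 = -6)
c(d, b) = -7 (c(d, b) = (3 - 4) - 6 = -1 - 6 = -7)
Q = 27 (Q = 20 - 1*(-7) = 20 + 7 = 27)
B = 20 (B = -(-33 - 1*27)/3 = -(-33 - 27)/3 = -⅓*(-60) = 20)
B² = 20² = 400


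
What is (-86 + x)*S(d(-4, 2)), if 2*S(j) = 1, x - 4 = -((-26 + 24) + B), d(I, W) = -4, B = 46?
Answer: -63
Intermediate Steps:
x = -40 (x = 4 - ((-26 + 24) + 46) = 4 - (-2 + 46) = 4 - 1*44 = 4 - 44 = -40)
S(j) = ½ (S(j) = (½)*1 = ½)
(-86 + x)*S(d(-4, 2)) = (-86 - 40)*(½) = -126*½ = -63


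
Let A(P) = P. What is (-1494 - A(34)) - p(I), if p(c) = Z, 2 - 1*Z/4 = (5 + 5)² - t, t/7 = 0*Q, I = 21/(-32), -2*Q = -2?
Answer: -1136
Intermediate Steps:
Q = 1 (Q = -½*(-2) = 1)
I = -21/32 (I = 21*(-1/32) = -21/32 ≈ -0.65625)
t = 0 (t = 7*(0*1) = 7*0 = 0)
Z = -392 (Z = 8 - 4*((5 + 5)² - 1*0) = 8 - 4*(10² + 0) = 8 - 4*(100 + 0) = 8 - 4*100 = 8 - 400 = -392)
p(c) = -392
(-1494 - A(34)) - p(I) = (-1494 - 1*34) - 1*(-392) = (-1494 - 34) + 392 = -1528 + 392 = -1136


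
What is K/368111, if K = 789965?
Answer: 789965/368111 ≈ 2.1460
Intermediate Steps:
K/368111 = 789965/368111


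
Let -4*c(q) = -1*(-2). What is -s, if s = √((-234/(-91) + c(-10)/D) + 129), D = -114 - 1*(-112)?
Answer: -√25837/14 ≈ -11.481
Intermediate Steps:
D = -2 (D = -114 + 112 = -2)
c(q) = -½ (c(q) = -(-1)*(-2)/4 = -¼*2 = -½)
s = √25837/14 (s = √((-234/(-91) - ½/(-2)) + 129) = √((-234*(-1/91) - ½*(-½)) + 129) = √((18/7 + ¼) + 129) = √(79/28 + 129) = √(3691/28) = √25837/14 ≈ 11.481)
-s = -√25837/14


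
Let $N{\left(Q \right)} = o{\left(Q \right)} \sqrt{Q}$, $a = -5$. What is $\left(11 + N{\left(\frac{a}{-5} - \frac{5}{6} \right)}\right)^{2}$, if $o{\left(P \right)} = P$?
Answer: $\frac{\left(396 + \sqrt{6}\right)^{2}}{1296} \approx 122.5$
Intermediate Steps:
$N{\left(Q \right)} = Q^{\frac{3}{2}}$ ($N{\left(Q \right)} = Q \sqrt{Q} = Q^{\frac{3}{2}}$)
$\left(11 + N{\left(\frac{a}{-5} - \frac{5}{6} \right)}\right)^{2} = \left(11 + \left(- \frac{5}{-5} - \frac{5}{6}\right)^{\frac{3}{2}}\right)^{2} = \left(11 + \left(\left(-5\right) \left(- \frac{1}{5}\right) - \frac{5}{6}\right)^{\frac{3}{2}}\right)^{2} = \left(11 + \left(1 - \frac{5}{6}\right)^{\frac{3}{2}}\right)^{2} = \left(11 + \left(\frac{1}{6}\right)^{\frac{3}{2}}\right)^{2} = \left(11 + \frac{\sqrt{6}}{36}\right)^{2}$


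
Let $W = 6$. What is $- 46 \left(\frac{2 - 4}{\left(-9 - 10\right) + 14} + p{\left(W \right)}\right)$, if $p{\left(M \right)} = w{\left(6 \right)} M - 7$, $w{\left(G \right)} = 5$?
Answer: $- \frac{5382}{5} \approx -1076.4$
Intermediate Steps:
$p{\left(M \right)} = -7 + 5 M$ ($p{\left(M \right)} = 5 M - 7 = -7 + 5 M$)
$- 46 \left(\frac{2 - 4}{\left(-9 - 10\right) + 14} + p{\left(W \right)}\right) = - 46 \left(\frac{2 - 4}{\left(-9 - 10\right) + 14} + \left(-7 + 5 \cdot 6\right)\right) = - 46 \left(- \frac{2}{-19 + 14} + \left(-7 + 30\right)\right) = - 46 \left(- \frac{2}{-5} + 23\right) = - 46 \left(\left(-2\right) \left(- \frac{1}{5}\right) + 23\right) = - 46 \left(\frac{2}{5} + 23\right) = \left(-46\right) \frac{117}{5} = - \frac{5382}{5}$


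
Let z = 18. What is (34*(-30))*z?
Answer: -18360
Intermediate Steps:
(34*(-30))*z = (34*(-30))*18 = -1020*18 = -18360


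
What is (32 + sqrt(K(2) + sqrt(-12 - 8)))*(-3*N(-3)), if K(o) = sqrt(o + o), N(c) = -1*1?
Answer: 96 + 3*sqrt(2 + 2*I*sqrt(5)) ≈ 101.57 + 3.6118*I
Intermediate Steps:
N(c) = -1
K(o) = sqrt(2)*sqrt(o) (K(o) = sqrt(2*o) = sqrt(2)*sqrt(o))
(32 + sqrt(K(2) + sqrt(-12 - 8)))*(-3*N(-3)) = (32 + sqrt(sqrt(2)*sqrt(2) + sqrt(-12 - 8)))*(-3*(-1)) = (32 + sqrt(2 + sqrt(-20)))*3 = (32 + sqrt(2 + 2*I*sqrt(5)))*3 = 96 + 3*sqrt(2 + 2*I*sqrt(5))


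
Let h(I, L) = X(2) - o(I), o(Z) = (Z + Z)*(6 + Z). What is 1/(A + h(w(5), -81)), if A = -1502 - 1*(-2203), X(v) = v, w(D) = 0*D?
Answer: 1/703 ≈ 0.0014225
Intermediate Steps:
w(D) = 0
o(Z) = 2*Z*(6 + Z) (o(Z) = (2*Z)*(6 + Z) = 2*Z*(6 + Z))
h(I, L) = 2 - 2*I*(6 + I)
A = 701 (A = -1502 + 2203 = 701)
1/(A + h(w(5), -81)) = 1/(701 + (2 - 2*0*(6 + 0))) = 1/(701 + (2 - 2*0*6)) = 1/(701 + (2 + 0)) = 1/(701 + 2) = 1/703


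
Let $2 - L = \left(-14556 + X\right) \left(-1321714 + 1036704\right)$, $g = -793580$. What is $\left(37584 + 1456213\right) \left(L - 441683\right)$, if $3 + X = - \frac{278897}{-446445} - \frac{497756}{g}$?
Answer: $- \frac{21960932997663328288049201}{3542898231} \approx -6.1986 \cdot 10^{15}$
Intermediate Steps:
$X = - \frac{30966085531}{17714491155}$ ($X = -3 - \left(- \frac{278897}{446445} - \frac{124439}{198395}\right) = -3 - - \frac{22177387934}{17714491155} = -3 + \left(\frac{278897}{446445} + \frac{124439}{198395}\right) = -3 + \frac{22177387934}{17714491155} = - \frac{30966085531}{17714491155} \approx -1.7481$)
$L = - \frac{14699852421362405960}{3542898231}$ ($L = 2 - \left(-14556 - \frac{30966085531}{17714491155}\right) \left(-1321714 + 1036704\right) = 2 - \left(- \frac{257883099337711}{17714491155}\right) \left(-285010\right) = 2 - \frac{14699852428448202422}{3542898231} = - \frac{14699852421362405960}{3542898231} \approx -4.1491 \cdot 10^{9}$)
$\left(37584 + 1456213\right) \left(L - 441683\right) = \left(37584 + 1456213\right) \left(- \frac{14699852421362405960}{3542898231} - 441683\right) = 1493797 \left(- \frac{14701417259281768733}{3542898231}\right) = - \frac{21960932997663328288049201}{3542898231}$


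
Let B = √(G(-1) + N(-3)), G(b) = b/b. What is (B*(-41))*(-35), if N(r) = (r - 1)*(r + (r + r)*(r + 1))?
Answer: 1435*I*√35 ≈ 8489.6*I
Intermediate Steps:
N(r) = (-1 + r)*(r + 2*r*(1 + r)) (N(r) = (-1 + r)*(r + (2*r)*(1 + r)) = (-1 + r)*(r + 2*r*(1 + r)))
G(b) = 1
B = I*√35 (B = √(1 - 3*(-3 - 3 + 2*(-3)²)) = √(1 - 3*(-3 - 3 + 2*9)) = √(1 - 3*(-3 - 3 + 18)) = √(1 - 3*12) = √(1 - 36) = √(-35) = I*√35 ≈ 5.9161*I)
(B*(-41))*(-35) = ((I*√35)*(-41))*(-35) = -41*I*√35*(-35) = 1435*I*√35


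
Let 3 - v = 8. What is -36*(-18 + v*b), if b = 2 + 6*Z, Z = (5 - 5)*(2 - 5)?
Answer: 1008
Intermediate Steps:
v = -5 (v = 3 - 1*8 = 3 - 8 = -5)
Z = 0 (Z = 0*(-3) = 0)
b = 2 (b = 2 + 6*0 = 2 + 0 = 2)
-36*(-18 + v*b) = -36*(-18 - 5*2) = -36*(-18 - 10) = -36*(-28) = 1008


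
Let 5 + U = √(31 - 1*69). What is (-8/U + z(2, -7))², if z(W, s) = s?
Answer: (-1133*I + 378*√38)/(-13*I + 10*√38) ≈ 39.901 - 9.965*I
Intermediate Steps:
U = -5 + I*√38 (U = -5 + √(31 - 1*69) = -5 + √(31 - 69) = -5 + √(-38) = -5 + I*√38 ≈ -5.0 + 6.1644*I)
(-8/U + z(2, -7))² = (-8/(-5 + I*√38) - 7)² = (-7 - 8/(-5 + I*√38))²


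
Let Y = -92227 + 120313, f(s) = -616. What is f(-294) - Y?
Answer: -28702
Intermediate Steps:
Y = 28086
f(-294) - Y = -616 - 1*28086 = -616 - 28086 = -28702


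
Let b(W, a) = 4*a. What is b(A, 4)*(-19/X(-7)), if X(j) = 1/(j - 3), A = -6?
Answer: 3040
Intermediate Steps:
X(j) = 1/(-3 + j)
b(A, 4)*(-19/X(-7)) = (4*4)*(-19/(1/(-3 - 7))) = 16*(-19/(1/(-10))) = 16*(-19/(-⅒)) = 16*(-19*(-10)) = 16*190 = 3040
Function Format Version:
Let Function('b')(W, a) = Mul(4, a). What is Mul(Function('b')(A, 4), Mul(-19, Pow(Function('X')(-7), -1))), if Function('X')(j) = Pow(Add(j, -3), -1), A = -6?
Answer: 3040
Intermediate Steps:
Function('X')(j) = Pow(Add(-3, j), -1)
Mul(Function('b')(A, 4), Mul(-19, Pow(Function('X')(-7), -1))) = Mul(Mul(4, 4), Mul(-19, Pow(Pow(Add(-3, -7), -1), -1))) = Mul(16, Mul(-19, Pow(Pow(-10, -1), -1))) = Mul(16, Mul(-19, Pow(Rational(-1, 10), -1))) = Mul(16, Mul(-19, -10)) = Mul(16, 190) = 3040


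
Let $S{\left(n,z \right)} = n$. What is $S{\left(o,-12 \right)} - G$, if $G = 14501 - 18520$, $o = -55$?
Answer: $3964$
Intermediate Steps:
$G = -4019$
$S{\left(o,-12 \right)} - G = -55 - -4019 = -55 + 4019 = 3964$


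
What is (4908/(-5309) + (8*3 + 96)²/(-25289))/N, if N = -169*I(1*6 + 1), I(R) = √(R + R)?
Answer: 100284006*√14/158828753083 ≈ 0.0023625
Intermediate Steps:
I(R) = √2*√R (I(R) = √(2*R) = √2*√R)
N = -169*√14 (N = -169*√2*√(1*6 + 1) = -169*√2*√(6 + 1) = -169*√2*√7 = -169*√14 ≈ -632.34)
(4908/(-5309) + (8*3 + 96)²/(-25289))/N = (4908/(-5309) + (8*3 + 96)²/(-25289))/((-169*√14)) = (4908*(-1/5309) + (24 + 96)²*(-1/25289))*(-√14/2366) = (-4908/5309 + 120²*(-1/25289))*(-√14/2366) = (-4908/5309 + 14400*(-1/25289))*(-√14/2366) = (-4908/5309 - 14400/25289)*(-√14/2366) = -(-100284006)*√14/158828753083 = 100284006*√14/158828753083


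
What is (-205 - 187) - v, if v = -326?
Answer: -66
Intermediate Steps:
(-205 - 187) - v = (-205 - 187) - 1*(-326) = -392 + 326 = -66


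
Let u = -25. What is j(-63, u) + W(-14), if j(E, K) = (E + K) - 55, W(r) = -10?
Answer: -153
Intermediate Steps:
j(E, K) = -55 + E + K
j(-63, u) + W(-14) = (-55 - 63 - 25) - 10 = -143 - 10 = -153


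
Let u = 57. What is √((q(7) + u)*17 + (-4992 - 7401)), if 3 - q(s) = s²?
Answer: I*√12206 ≈ 110.48*I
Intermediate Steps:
q(s) = 3 - s²
√((q(7) + u)*17 + (-4992 - 7401)) = √(((3 - 1*7²) + 57)*17 + (-4992 - 7401)) = √(((3 - 1*49) + 57)*17 - 12393) = √(((3 - 49) + 57)*17 - 12393) = √((-46 + 57)*17 - 12393) = √(11*17 - 12393) = √(187 - 12393) = √(-12206) = I*√12206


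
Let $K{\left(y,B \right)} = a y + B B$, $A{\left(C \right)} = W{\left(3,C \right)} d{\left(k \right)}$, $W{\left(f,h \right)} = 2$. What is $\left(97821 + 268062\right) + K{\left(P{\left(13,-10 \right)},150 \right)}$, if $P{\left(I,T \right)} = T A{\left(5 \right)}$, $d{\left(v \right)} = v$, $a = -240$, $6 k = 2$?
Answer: $389983$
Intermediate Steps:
$k = \frac{1}{3}$ ($k = \frac{1}{6} \cdot 2 = \frac{1}{3} \approx 0.33333$)
$A{\left(C \right)} = \frac{2}{3}$ ($A{\left(C \right)} = 2 \cdot \frac{1}{3} = \frac{2}{3}$)
$P{\left(I,T \right)} = \frac{2 T}{3}$ ($P{\left(I,T \right)} = T \frac{2}{3} = \frac{2 T}{3}$)
$K{\left(y,B \right)} = B^{2} - 240 y$ ($K{\left(y,B \right)} = - 240 y + B B = - 240 y + B^{2} = B^{2} - 240 y$)
$\left(97821 + 268062\right) + K{\left(P{\left(13,-10 \right)},150 \right)} = \left(97821 + 268062\right) + \left(150^{2} - 240 \cdot \frac{2}{3} \left(-10\right)\right) = 365883 + \left(22500 - -1600\right) = 365883 + \left(22500 + 1600\right) = 365883 + 24100 = 389983$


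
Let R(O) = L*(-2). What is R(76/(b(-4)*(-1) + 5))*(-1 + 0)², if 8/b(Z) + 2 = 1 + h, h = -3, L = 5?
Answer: -10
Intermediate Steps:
b(Z) = -2 (b(Z) = 8/(-2 + (1 - 3)) = 8/(-2 - 2) = 8/(-4) = 8*(-¼) = -2)
R(O) = -10 (R(O) = 5*(-2) = -10)
R(76/(b(-4)*(-1) + 5))*(-1 + 0)² = -10*(-1 + 0)² = -10*(-1)² = -10*1 = -10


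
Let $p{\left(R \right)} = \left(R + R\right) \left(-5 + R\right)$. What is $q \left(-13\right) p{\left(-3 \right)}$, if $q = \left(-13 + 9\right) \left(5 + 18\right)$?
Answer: $57408$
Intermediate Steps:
$p{\left(R \right)} = 2 R \left(-5 + R\right)$
$q = -92$ ($q = \left(-4\right) 23 = -92$)
$q \left(-13\right) p{\left(-3 \right)} = \left(-92\right) \left(-13\right) 2 \left(-3\right) \left(-5 - 3\right) = 1196 \cdot 2 \left(-3\right) \left(-8\right) = 1196 \cdot 48 = 57408$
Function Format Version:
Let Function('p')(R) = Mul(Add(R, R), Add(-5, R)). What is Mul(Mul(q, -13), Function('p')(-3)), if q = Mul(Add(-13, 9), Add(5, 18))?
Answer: 57408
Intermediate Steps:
Function('p')(R) = Mul(2, R, Add(-5, R)) (Function('p')(R) = Mul(Mul(2, R), Add(-5, R)) = Mul(2, R, Add(-5, R)))
q = -92 (q = Mul(-4, 23) = -92)
Mul(Mul(q, -13), Function('p')(-3)) = Mul(Mul(-92, -13), Mul(2, -3, Add(-5, -3))) = Mul(1196, Mul(2, -3, -8)) = Mul(1196, 48) = 57408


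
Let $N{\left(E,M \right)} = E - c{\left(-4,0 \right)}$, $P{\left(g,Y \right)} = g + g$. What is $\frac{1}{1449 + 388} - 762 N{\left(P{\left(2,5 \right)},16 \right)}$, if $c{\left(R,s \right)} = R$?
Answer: $- \frac{11198351}{1837} \approx -6096.0$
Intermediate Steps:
$P{\left(g,Y \right)} = 2 g$
$N{\left(E,M \right)} = 4 + E$ ($N{\left(E,M \right)} = E - -4 = E + 4 = 4 + E$)
$\frac{1}{1449 + 388} - 762 N{\left(P{\left(2,5 \right)},16 \right)} = \frac{1}{1449 + 388} - 762 \left(4 + 2 \cdot 2\right) = \frac{1}{1837} - 762 \left(4 + 4\right) = \frac{1}{1837} - 6096 = - \frac{11198351}{1837}$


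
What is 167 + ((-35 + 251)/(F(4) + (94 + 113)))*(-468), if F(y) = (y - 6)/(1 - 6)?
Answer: -332261/1037 ≈ -320.41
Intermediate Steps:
F(y) = 6/5 - y/5 (F(y) = (-6 + y)/(-5) = (-6 + y)*(-⅕) = 6/5 - y/5)
167 + ((-35 + 251)/(F(4) + (94 + 113)))*(-468) = 167 + ((-35 + 251)/((6/5 - ⅕*4) + (94 + 113)))*(-468) = 167 + (216/((6/5 - ⅘) + 207))*(-468) = 167 + (216/(⅖ + 207))*(-468) = 167 + (216/(1037/5))*(-468) = 167 + (216*(5/1037))*(-468) = 167 + (1080/1037)*(-468) = 167 - 505440/1037 = -332261/1037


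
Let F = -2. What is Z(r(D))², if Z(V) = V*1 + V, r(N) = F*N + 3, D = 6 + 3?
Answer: 900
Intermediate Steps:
D = 9
r(N) = 3 - 2*N (r(N) = -2*N + 3 = 3 - 2*N)
Z(V) = 2*V (Z(V) = V + V = 2*V)
Z(r(D))² = (2*(3 - 2*9))² = (2*(3 - 18))² = (2*(-15))² = (-30)² = 900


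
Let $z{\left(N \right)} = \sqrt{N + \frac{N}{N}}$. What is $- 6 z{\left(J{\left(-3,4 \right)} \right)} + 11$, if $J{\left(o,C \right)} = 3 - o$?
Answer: $11 - 6 \sqrt{7} \approx -4.8745$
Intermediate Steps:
$z{\left(N \right)} = \sqrt{1 + N}$ ($z{\left(N \right)} = \sqrt{N + 1} = \sqrt{1 + N}$)
$- 6 z{\left(J{\left(-3,4 \right)} \right)} + 11 = - 6 \sqrt{1 + \left(3 - -3\right)} + 11 = - 6 \sqrt{1 + \left(3 + 3\right)} + 11 = - 6 \sqrt{1 + 6} + 11 = - 6 \sqrt{7} + 11 = 11 - 6 \sqrt{7}$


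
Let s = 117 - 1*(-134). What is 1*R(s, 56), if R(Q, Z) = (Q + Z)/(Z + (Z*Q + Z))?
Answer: 307/14168 ≈ 0.021669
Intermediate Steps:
s = 251 (s = 117 + 134 = 251)
R(Q, Z) = (Q + Z)/(2*Z + Q*Z) (R(Q, Z) = (Q + Z)/(Z + (Q*Z + Z)) = (Q + Z)/(Z + (Z + Q*Z)) = (Q + Z)/(2*Z + Q*Z))
1*R(s, 56) = 1*((251 + 56)/(56*(2 + 251))) = 1*((1/56)*307/253) = 1*((1/56)*(1/253)*307) = 1*(307/14168) = 307/14168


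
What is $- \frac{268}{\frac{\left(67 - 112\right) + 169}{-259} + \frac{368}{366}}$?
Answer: $- \frac{3175599}{6241} \approx -508.83$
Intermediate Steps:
$- \frac{268}{\frac{\left(67 - 112\right) + 169}{-259} + \frac{368}{366}} = - \frac{268}{\left(-45 + 169\right) \left(- \frac{1}{259}\right) + 368 \cdot \frac{1}{366}} = - \frac{268}{124 \left(- \frac{1}{259}\right) + \frac{184}{183}} = - \frac{268}{- \frac{124}{259} + \frac{184}{183}} = - \frac{268}{\frac{24964}{47397}} = \left(-268\right) \frac{47397}{24964} = - \frac{3175599}{6241}$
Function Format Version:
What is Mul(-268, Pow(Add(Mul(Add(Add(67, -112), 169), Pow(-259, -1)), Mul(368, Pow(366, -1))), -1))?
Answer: Rational(-3175599, 6241) ≈ -508.83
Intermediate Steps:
Mul(-268, Pow(Add(Mul(Add(Add(67, -112), 169), Pow(-259, -1)), Mul(368, Pow(366, -1))), -1)) = Mul(-268, Pow(Add(Mul(Add(-45, 169), Rational(-1, 259)), Mul(368, Rational(1, 366))), -1)) = Mul(-268, Pow(Add(Mul(124, Rational(-1, 259)), Rational(184, 183)), -1)) = Mul(-268, Pow(Add(Rational(-124, 259), Rational(184, 183)), -1)) = Mul(-268, Pow(Rational(24964, 47397), -1)) = Mul(-268, Rational(47397, 24964)) = Rational(-3175599, 6241)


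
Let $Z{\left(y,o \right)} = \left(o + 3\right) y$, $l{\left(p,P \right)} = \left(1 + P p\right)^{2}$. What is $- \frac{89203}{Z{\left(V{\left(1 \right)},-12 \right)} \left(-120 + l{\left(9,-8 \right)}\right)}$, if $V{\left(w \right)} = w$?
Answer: $\frac{89203}{44289} \approx 2.0141$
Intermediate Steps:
$Z{\left(y,o \right)} = y \left(3 + o\right)$ ($Z{\left(y,o \right)} = \left(3 + o\right) y = y \left(3 + o\right)$)
$- \frac{89203}{Z{\left(V{\left(1 \right)},-12 \right)} \left(-120 + l{\left(9,-8 \right)}\right)} = - \frac{89203}{1 \left(3 - 12\right) \left(-120 + \left(1 - 72\right)^{2}\right)} = - \frac{89203}{1 \left(-9\right) \left(-120 + \left(1 - 72\right)^{2}\right)} = - \frac{89203}{\left(-9\right) \left(-120 + \left(-71\right)^{2}\right)} = - \frac{89203}{\left(-9\right) \left(-120 + 5041\right)} = - \frac{89203}{\left(-9\right) 4921} = - \frac{89203}{-44289} = \left(-89203\right) \left(- \frac{1}{44289}\right) = \frac{89203}{44289}$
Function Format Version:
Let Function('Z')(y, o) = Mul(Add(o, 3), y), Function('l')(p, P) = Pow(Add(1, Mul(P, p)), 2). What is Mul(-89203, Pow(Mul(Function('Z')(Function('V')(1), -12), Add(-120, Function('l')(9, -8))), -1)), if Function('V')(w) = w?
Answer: Rational(89203, 44289) ≈ 2.0141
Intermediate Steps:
Function('Z')(y, o) = Mul(y, Add(3, o)) (Function('Z')(y, o) = Mul(Add(3, o), y) = Mul(y, Add(3, o)))
Mul(-89203, Pow(Mul(Function('Z')(Function('V')(1), -12), Add(-120, Function('l')(9, -8))), -1)) = Mul(-89203, Pow(Mul(Mul(1, Add(3, -12)), Add(-120, Pow(Add(1, Mul(-8, 9)), 2))), -1)) = Mul(-89203, Pow(Mul(Mul(1, -9), Add(-120, Pow(Add(1, -72), 2))), -1)) = Mul(-89203, Pow(Mul(-9, Add(-120, Pow(-71, 2))), -1)) = Mul(-89203, Pow(Mul(-9, Add(-120, 5041)), -1)) = Mul(-89203, Pow(Mul(-9, 4921), -1)) = Mul(-89203, Pow(-44289, -1)) = Mul(-89203, Rational(-1, 44289)) = Rational(89203, 44289)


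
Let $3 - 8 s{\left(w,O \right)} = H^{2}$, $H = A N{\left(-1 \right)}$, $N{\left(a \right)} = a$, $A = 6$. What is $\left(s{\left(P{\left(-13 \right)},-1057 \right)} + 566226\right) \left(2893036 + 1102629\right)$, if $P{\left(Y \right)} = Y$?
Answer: $\frac{18099463425375}{8} \approx 2.2624 \cdot 10^{12}$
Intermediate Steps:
$H = -6$ ($H = 6 \left(-1\right) = -6$)
$s{\left(w,O \right)} = - \frac{33}{8}$ ($s{\left(w,O \right)} = \frac{3}{8} - \frac{\left(-6\right)^{2}}{8} = \frac{3}{8} - \frac{9}{2} = - \frac{33}{8}$)
$\left(s{\left(P{\left(-13 \right)},-1057 \right)} + 566226\right) \left(2893036 + 1102629\right) = \left(- \frac{33}{8} + 566226\right) \left(2893036 + 1102629\right) = \frac{4529775}{8} \cdot 3995665 = \frac{18099463425375}{8}$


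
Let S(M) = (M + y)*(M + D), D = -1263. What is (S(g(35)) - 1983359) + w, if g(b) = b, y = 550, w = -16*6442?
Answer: -2804811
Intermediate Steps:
w = -103072
S(M) = (-1263 + M)*(550 + M) (S(M) = (M + 550)*(M - 1263) = (550 + M)*(-1263 + M) = (-1263 + M)*(550 + M))
(S(g(35)) - 1983359) + w = ((-694650 + 35**2 - 713*35) - 1983359) - 103072 = ((-694650 + 1225 - 24955) - 1983359) - 103072 = (-718380 - 1983359) - 103072 = -2701739 - 103072 = -2804811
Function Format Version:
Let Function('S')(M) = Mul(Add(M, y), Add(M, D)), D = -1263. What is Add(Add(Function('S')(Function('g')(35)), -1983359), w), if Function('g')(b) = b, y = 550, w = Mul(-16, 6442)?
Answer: -2804811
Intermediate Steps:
w = -103072
Function('S')(M) = Mul(Add(-1263, M), Add(550, M)) (Function('S')(M) = Mul(Add(M, 550), Add(M, -1263)) = Mul(Add(550, M), Add(-1263, M)) = Mul(Add(-1263, M), Add(550, M)))
Add(Add(Function('S')(Function('g')(35)), -1983359), w) = Add(Add(Add(-694650, Pow(35, 2), Mul(-713, 35)), -1983359), -103072) = Add(Add(Add(-694650, 1225, -24955), -1983359), -103072) = Add(Add(-718380, -1983359), -103072) = Add(-2701739, -103072) = -2804811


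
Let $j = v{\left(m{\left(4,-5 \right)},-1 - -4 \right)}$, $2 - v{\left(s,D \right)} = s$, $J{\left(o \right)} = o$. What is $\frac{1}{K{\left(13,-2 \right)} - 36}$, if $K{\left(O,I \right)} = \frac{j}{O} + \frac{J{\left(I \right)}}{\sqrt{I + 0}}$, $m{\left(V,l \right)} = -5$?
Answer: $- \frac{5993}{212859} - \frac{169 i \sqrt{2}}{212859} \approx -0.028155 - 0.0011228 i$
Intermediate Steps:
$v{\left(s,D \right)} = 2 - s$
$j = 7$ ($j = 2 - -5 = 2 + 5 = 7$)
$K{\left(O,I \right)} = \sqrt{I} + \frac{7}{O}$ ($K{\left(O,I \right)} = \frac{7}{O} + \frac{I}{\sqrt{I + 0}} = \frac{7}{O} + \frac{I}{\sqrt{I}} = \frac{7}{O} + \sqrt{I} = \sqrt{I} + \frac{7}{O}$)
$\frac{1}{K{\left(13,-2 \right)} - 36} = \frac{1}{\left(\sqrt{-2} + \frac{7}{13}\right) - 36} = \frac{1}{\left(i \sqrt{2} + 7 \cdot \frac{1}{13}\right) - 36} = \frac{1}{\left(i \sqrt{2} + \frac{7}{13}\right) - 36} = \frac{1}{\left(\frac{7}{13} + i \sqrt{2}\right) - 36} = \frac{1}{- \frac{461}{13} + i \sqrt{2}}$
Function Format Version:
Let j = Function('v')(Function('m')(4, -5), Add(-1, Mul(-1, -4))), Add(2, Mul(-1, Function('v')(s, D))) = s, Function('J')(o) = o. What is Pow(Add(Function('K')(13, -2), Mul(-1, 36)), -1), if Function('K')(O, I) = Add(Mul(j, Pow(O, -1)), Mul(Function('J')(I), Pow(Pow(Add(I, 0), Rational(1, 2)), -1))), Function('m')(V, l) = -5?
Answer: Add(Rational(-5993, 212859), Mul(Rational(-169, 212859), I, Pow(2, Rational(1, 2)))) ≈ Add(-0.028155, Mul(-0.0011228, I))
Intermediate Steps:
Function('v')(s, D) = Add(2, Mul(-1, s))
j = 7 (j = Add(2, Mul(-1, -5)) = Add(2, 5) = 7)
Function('K')(O, I) = Add(Pow(I, Rational(1, 2)), Mul(7, Pow(O, -1))) (Function('K')(O, I) = Add(Mul(7, Pow(O, -1)), Mul(I, Pow(Pow(Add(I, 0), Rational(1, 2)), -1))) = Add(Mul(7, Pow(O, -1)), Mul(I, Pow(Pow(I, Rational(1, 2)), -1))) = Add(Mul(7, Pow(O, -1)), Mul(I, Pow(I, Rational(-1, 2)))) = Add(Mul(7, Pow(O, -1)), Pow(I, Rational(1, 2))) = Add(Pow(I, Rational(1, 2)), Mul(7, Pow(O, -1))))
Pow(Add(Function('K')(13, -2), Mul(-1, 36)), -1) = Pow(Add(Add(Pow(-2, Rational(1, 2)), Mul(7, Pow(13, -1))), Mul(-1, 36)), -1) = Pow(Add(Add(Mul(I, Pow(2, Rational(1, 2))), Mul(7, Rational(1, 13))), -36), -1) = Pow(Add(Add(Mul(I, Pow(2, Rational(1, 2))), Rational(7, 13)), -36), -1) = Pow(Add(Add(Rational(7, 13), Mul(I, Pow(2, Rational(1, 2)))), -36), -1) = Pow(Add(Rational(-461, 13), Mul(I, Pow(2, Rational(1, 2)))), -1)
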